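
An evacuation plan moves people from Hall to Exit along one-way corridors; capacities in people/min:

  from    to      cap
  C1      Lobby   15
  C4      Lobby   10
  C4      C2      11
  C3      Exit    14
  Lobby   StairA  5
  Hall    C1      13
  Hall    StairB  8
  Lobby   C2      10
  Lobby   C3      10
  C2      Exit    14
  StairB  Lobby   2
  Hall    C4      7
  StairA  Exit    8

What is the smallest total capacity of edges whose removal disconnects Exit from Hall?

Augment Hall→C4→C2→Exit: bottleneck 7, flow now 7.
Augment Hall→C1→Lobby→StairA→Exit: bottleneck 5, flow now 12.
Augment Hall→C1→Lobby→C3→Exit: bottleneck 8, flow now 20.
Augment Hall→StairB→Lobby→C3→Exit: bottleneck 2, flow now 22.
No augmenting path remains; maximum flow = 22.
By max-flow min-cut, the minimum cut capacity equals the max flow.
In the residual graph, reachable from Hall: {Hall, StairB}.
Min-cut edges: Hall→C1 (13), Hall→C4 (7), StairB→Lobby (2); capacity 13 + 7 + 2 = 22.

22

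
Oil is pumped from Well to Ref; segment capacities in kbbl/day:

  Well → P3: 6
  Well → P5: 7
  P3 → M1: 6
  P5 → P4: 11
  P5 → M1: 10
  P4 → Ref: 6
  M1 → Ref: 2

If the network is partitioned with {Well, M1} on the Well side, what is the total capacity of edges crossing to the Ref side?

Edges leaving {Well, M1}: Well→P3 (6), Well→P5 (7), M1→Ref (2).
Cut capacity = 6 + 7 + 2 = 15.

15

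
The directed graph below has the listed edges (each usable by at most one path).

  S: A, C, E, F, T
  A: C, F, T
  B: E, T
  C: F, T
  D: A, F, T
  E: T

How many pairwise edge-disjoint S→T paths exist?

4

Assign every edge capacity 1; by Menger, the answer equals the max flow.
Path S→T (+1); total 1.
Path S→A→T (+1); total 2.
Path S→C→T (+1); total 3.
Path S→E→T (+1); total 4.
No residual S→T path; max flow = 4.
Certifying cut of size 4: {S→A, S→C, S→E, S→T}.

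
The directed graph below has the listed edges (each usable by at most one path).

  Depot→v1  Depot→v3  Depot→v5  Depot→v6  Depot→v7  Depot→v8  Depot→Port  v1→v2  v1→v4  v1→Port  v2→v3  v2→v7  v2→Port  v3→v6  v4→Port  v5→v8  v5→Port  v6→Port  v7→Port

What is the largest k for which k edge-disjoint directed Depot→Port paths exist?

5

Assign every edge capacity 1; by Menger, the answer equals the max flow.
Path Depot→Port (+1); total 1.
Path Depot→v1→Port (+1); total 2.
Path Depot→v5→Port (+1); total 3.
Path Depot→v6→Port (+1); total 4.
Path Depot→v7→Port (+1); total 5.
No residual Depot→Port path; max flow = 5.
Certifying cut of size 5: {Depot→Port, Depot→v1, Depot→v5, Depot→v7, v6→Port}.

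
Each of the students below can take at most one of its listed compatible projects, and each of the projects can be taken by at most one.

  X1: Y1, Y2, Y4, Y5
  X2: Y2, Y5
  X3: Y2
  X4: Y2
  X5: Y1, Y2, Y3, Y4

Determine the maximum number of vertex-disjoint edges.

Unit-capacity flow: source→left, listed edges, right→sink; max matching = max flow.
Augmenting path X1→Y1 (+1); matched 1.
Augmenting path X2→Y2 (+1); matched 2.
Augmenting path X5→Y3 (+1); matched 3.
Augmenting path X3→Y2→X2→Y5 (+1); matched 4.
No augmenting path remains; maximum matching = 4.
König certificate: {X1, X2, X5, Y2} is a vertex cover of size 4 (every listed pair touches it), so no matching can be larger.

4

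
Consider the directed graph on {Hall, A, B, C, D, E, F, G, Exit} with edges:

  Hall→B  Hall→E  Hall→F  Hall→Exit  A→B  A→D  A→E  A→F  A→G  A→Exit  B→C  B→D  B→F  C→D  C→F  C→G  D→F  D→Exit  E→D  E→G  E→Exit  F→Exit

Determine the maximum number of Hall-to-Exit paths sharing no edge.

4

Assign every edge capacity 1; by Menger, the answer equals the max flow.
Path Hall→Exit (+1); total 1.
Path Hall→E→Exit (+1); total 2.
Path Hall→F→Exit (+1); total 3.
Path Hall→B→D→Exit (+1); total 4.
No residual Hall→Exit path; max flow = 4.
Certifying cut of size 4: {Hall→B, Hall→E, Hall→Exit, Hall→F}.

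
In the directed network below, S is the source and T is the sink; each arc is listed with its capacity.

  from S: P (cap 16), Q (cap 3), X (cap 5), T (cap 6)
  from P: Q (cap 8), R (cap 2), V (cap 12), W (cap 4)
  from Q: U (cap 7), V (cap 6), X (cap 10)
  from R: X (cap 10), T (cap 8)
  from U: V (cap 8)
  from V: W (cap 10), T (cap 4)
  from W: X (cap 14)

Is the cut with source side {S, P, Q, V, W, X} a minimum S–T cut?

Given cut capacity: 6 + 2 + 7 + 4 = 19.
Augment S→T: bottleneck 6, flow now 6.
Augment S→P→R→T: bottleneck 2, flow now 8.
Augment S→P→V→T: bottleneck 4, flow now 12.
No augmenting path remains; maximum flow = 12.
In the residual graph, reachable from S: {S, P, Q, U, V, W, X}.
Min-cut edges: S→T (6), P→R (2), V→T (4); capacity 6 + 2 + 4 = 12.
Cut capacity 19 exceeds the max flow 12, so it is not minimum.

No — its capacity is 19, but the minimum cut has capacity 12.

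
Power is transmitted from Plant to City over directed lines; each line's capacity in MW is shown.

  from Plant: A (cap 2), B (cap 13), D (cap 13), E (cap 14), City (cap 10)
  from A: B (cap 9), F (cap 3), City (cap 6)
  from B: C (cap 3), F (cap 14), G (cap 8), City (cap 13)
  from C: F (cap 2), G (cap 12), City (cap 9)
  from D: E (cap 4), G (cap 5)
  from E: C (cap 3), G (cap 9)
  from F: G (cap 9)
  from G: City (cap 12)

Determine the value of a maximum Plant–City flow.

Augment Plant→City: bottleneck 10, flow now 10.
Augment Plant→A→City: bottleneck 2, flow now 12.
Augment Plant→B→City: bottleneck 13, flow now 25.
Augment Plant→D→G→City: bottleneck 5, flow now 30.
Augment Plant→E→C→City: bottleneck 3, flow now 33.
Augment Plant→E→G→City: bottleneck 7, flow now 40.
No augmenting path remains; maximum flow = 40.
In the residual graph, reachable from Plant: {Plant, D, E, G}.
Min-cut edges: Plant→A (2), Plant→B (13), Plant→City (10), E→C (3), G→City (12); capacity 2 + 13 + 10 + 3 + 12 = 40.
This cut is saturated, so no flow can exceed 40.

40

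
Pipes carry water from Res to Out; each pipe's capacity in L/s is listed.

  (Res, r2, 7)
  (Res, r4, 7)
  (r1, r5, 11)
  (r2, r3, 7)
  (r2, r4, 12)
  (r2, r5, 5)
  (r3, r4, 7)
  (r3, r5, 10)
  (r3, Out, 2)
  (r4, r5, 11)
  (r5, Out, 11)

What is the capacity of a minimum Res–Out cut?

Augment Res→r2→r3→Out: bottleneck 2, flow now 2.
Augment Res→r2→r5→Out: bottleneck 5, flow now 7.
Augment Res→r4→r5→Out: bottleneck 6, flow now 13.
No augmenting path remains; maximum flow = 13.
By max-flow min-cut, the minimum cut capacity equals the max flow.
In the residual graph, reachable from Res: {Res, r2, r3, r4, r5}.
Min-cut edges: r3→Out (2), r5→Out (11); capacity 2 + 11 = 13.

13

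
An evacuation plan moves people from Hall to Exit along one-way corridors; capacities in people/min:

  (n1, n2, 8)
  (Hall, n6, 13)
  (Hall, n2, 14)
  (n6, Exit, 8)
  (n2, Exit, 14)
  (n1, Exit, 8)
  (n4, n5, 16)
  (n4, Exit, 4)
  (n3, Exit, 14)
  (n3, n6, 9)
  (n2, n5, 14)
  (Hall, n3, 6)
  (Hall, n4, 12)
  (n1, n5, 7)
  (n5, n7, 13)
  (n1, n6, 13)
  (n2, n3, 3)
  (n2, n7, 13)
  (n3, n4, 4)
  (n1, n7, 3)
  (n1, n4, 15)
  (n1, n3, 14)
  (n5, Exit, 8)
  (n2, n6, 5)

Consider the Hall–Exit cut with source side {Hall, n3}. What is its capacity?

66

Edges leaving {Hall, n3}: Hall→n2 (14), Hall→n4 (12), Hall→n6 (13), n3→n4 (4), n3→n6 (9), n3→Exit (14).
Cut capacity = 14 + 12 + 13 + 4 + 9 + 14 = 66.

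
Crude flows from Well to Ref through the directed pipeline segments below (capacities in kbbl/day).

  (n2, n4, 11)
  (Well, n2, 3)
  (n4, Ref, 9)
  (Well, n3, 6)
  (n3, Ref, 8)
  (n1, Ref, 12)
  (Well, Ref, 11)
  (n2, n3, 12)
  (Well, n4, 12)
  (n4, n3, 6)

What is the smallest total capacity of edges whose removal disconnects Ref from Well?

Augment Well→Ref: bottleneck 11, flow now 11.
Augment Well→n3→Ref: bottleneck 6, flow now 17.
Augment Well→n4→Ref: bottleneck 9, flow now 26.
Augment Well→n2→n3→Ref: bottleneck 2, flow now 28.
No augmenting path remains; maximum flow = 28.
By max-flow min-cut, the minimum cut capacity equals the max flow.
In the residual graph, reachable from Well: {Well, n2, n3, n4}.
Min-cut edges: Well→Ref (11), n3→Ref (8), n4→Ref (9); capacity 11 + 8 + 9 = 28.

28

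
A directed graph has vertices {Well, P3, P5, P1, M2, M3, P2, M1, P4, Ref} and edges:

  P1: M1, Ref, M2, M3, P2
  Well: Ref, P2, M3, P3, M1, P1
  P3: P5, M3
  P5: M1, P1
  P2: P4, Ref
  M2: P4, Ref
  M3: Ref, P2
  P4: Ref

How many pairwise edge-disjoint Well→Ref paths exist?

Assign every edge capacity 1; by Menger, the answer equals the max flow.
Path Well→Ref (+1); total 1.
Path Well→P1→Ref (+1); total 2.
Path Well→M3→Ref (+1); total 3.
Path Well→P2→Ref (+1); total 4.
Path Well→P3→P5→P1→M2→Ref (+1); total 5.
No residual Well→Ref path; max flow = 5.
Certifying cut of size 5: {Well→M3, Well→P1, Well→P2, Well→P3, Well→Ref}.

5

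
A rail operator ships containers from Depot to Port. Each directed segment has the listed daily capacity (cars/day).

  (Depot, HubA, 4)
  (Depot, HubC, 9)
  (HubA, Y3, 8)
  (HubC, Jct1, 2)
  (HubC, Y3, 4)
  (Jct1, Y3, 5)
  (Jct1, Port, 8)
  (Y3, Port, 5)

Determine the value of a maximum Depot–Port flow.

Augment Depot→HubA→Y3→Port: bottleneck 4, flow now 4.
Augment Depot→HubC→Jct1→Port: bottleneck 2, flow now 6.
Augment Depot→HubC→Y3→Port: bottleneck 1, flow now 7.
No augmenting path remains; maximum flow = 7.
In the residual graph, reachable from Depot: {Depot, HubA, HubC, Y3}.
Min-cut edges: HubC→Jct1 (2), Y3→Port (5); capacity 2 + 5 = 7.
This cut is saturated, so no flow can exceed 7.

7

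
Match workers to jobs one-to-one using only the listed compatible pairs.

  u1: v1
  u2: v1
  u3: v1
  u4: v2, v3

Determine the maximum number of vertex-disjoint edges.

Unit-capacity flow: source→left, listed edges, right→sink; max matching = max flow.
Augmenting path u1→v1 (+1); matched 1.
Augmenting path u4→v2 (+1); matched 2.
No augmenting path remains; maximum matching = 2.
König certificate: {u4, v1} is a vertex cover of size 2 (every listed pair touches it), so no matching can be larger.

2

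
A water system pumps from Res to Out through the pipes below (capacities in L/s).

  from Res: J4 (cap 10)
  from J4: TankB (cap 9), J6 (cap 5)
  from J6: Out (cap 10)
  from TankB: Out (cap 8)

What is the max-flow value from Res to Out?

10

Augment Res→J4→J6→Out: bottleneck 5, flow now 5.
Augment Res→J4→TankB→Out: bottleneck 5, flow now 10.
No augmenting path remains; maximum flow = 10.
In the residual graph, reachable from Res: {Res}.
Min-cut edges: Res→J4 (10); capacity 10 = 10.
This cut is saturated, so no flow can exceed 10.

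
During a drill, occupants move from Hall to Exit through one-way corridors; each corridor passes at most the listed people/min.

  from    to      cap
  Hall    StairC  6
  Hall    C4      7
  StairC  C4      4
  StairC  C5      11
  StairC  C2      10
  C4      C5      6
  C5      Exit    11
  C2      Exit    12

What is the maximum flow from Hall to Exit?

Augment Hall→StairC→C5→Exit: bottleneck 6, flow now 6.
Augment Hall→C4→C5→Exit: bottleneck 5, flow now 11.
Augment Hall→C4→C5→StairC→C2→Exit: bottleneck 1, flow now 12. (uses reverse residual edge)
No augmenting path remains; maximum flow = 12.
In the residual graph, reachable from Hall: {Hall, C4}.
Min-cut edges: Hall→StairC (6), C4→C5 (6); capacity 6 + 6 = 12.
This cut is saturated, so no flow can exceed 12.

12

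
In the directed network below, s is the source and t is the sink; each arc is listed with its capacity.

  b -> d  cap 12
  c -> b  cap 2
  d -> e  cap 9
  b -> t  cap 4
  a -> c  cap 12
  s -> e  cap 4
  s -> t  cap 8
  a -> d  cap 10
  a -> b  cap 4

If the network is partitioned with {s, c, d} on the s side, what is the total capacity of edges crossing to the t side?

23

Edges leaving {s, c, d}: s→e (4), s→t (8), c→b (2), d→e (9).
Cut capacity = 4 + 8 + 2 + 9 = 23.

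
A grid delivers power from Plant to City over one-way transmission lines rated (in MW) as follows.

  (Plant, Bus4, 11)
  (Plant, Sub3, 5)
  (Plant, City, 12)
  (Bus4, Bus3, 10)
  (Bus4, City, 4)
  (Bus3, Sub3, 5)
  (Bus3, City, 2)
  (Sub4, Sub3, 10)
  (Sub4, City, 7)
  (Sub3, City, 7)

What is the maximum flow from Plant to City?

Augment Plant→City: bottleneck 12, flow now 12.
Augment Plant→Bus4→City: bottleneck 4, flow now 16.
Augment Plant→Sub3→City: bottleneck 5, flow now 21.
Augment Plant→Bus4→Bus3→City: bottleneck 2, flow now 23.
Augment Plant→Bus4→Bus3→Sub3→City: bottleneck 2, flow now 25.
No augmenting path remains; maximum flow = 25.
In the residual graph, reachable from Plant: {Plant, Bus4, Bus3, Sub3}.
Min-cut edges: Plant→City (12), Bus4→City (4), Bus3→City (2), Sub3→City (7); capacity 12 + 4 + 2 + 7 = 25.
This cut is saturated, so no flow can exceed 25.

25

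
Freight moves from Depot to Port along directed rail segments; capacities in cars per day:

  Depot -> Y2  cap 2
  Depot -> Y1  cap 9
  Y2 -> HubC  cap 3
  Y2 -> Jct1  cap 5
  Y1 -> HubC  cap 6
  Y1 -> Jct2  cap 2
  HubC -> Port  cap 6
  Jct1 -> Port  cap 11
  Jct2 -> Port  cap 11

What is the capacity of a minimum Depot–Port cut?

10

Augment Depot→Y2→HubC→Port: bottleneck 2, flow now 2.
Augment Depot→Y1→HubC→Port: bottleneck 4, flow now 6.
Augment Depot→Y1→Jct2→Port: bottleneck 2, flow now 8.
Augment Depot→Y1→HubC→Y2→Jct1→Port: bottleneck 2, flow now 10. (uses reverse residual edge)
No augmenting path remains; maximum flow = 10.
By max-flow min-cut, the minimum cut capacity equals the max flow.
In the residual graph, reachable from Depot: {Depot, Y1}.
Min-cut edges: Depot→Y2 (2), Y1→HubC (6), Y1→Jct2 (2); capacity 2 + 6 + 2 = 10.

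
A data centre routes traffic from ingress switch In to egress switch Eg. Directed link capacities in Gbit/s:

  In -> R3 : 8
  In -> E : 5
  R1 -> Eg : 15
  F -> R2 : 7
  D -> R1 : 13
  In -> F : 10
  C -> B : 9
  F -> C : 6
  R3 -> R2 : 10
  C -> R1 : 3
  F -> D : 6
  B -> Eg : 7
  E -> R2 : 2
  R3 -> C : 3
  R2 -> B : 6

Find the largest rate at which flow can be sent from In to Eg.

16

Augment In→R3→C→R1→Eg: bottleneck 3, flow now 3.
Augment In→R3→R2→B→Eg: bottleneck 5, flow now 8.
Augment In→F→C→B→Eg: bottleneck 2, flow now 10.
Augment In→F→D→R1→Eg: bottleneck 6, flow now 16.
No augmenting path remains; maximum flow = 16.
In the residual graph, reachable from In: {In, R3, F, E, C, R2, B}.
Min-cut edges: F→D (6), C→R1 (3), B→Eg (7); capacity 6 + 3 + 7 = 16.
This cut is saturated, so no flow can exceed 16.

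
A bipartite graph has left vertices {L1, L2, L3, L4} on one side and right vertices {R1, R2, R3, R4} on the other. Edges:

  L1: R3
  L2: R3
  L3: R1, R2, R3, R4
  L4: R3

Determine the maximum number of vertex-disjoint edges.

2

Unit-capacity flow: source→left, listed edges, right→sink; max matching = max flow.
Augmenting path L1→R3 (+1); matched 1.
Augmenting path L3→R1 (+1); matched 2.
No augmenting path remains; maximum matching = 2.
König certificate: {L3, R3} is a vertex cover of size 2 (every listed pair touches it), so no matching can be larger.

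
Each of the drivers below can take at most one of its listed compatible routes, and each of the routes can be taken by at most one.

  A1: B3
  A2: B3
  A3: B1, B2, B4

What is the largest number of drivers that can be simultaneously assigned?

Unit-capacity flow: source→left, listed edges, right→sink; max matching = max flow.
Augmenting path A1→B3 (+1); matched 1.
Augmenting path A3→B1 (+1); matched 2.
No augmenting path remains; maximum matching = 2.
König certificate: {A3, B3} is a vertex cover of size 2 (every listed pair touches it), so no matching can be larger.

2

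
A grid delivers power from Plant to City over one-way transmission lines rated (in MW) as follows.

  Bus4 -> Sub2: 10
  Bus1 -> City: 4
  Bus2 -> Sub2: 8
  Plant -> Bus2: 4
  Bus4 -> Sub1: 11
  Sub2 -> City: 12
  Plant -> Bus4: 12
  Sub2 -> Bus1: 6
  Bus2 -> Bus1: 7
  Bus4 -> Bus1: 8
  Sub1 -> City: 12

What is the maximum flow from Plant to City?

16

Augment Plant→Bus2→Sub2→City: bottleneck 4, flow now 4.
Augment Plant→Bus4→Sub2→City: bottleneck 8, flow now 12.
Augment Plant→Bus4→Sub1→City: bottleneck 4, flow now 16.
No augmenting path remains; maximum flow = 16.
In the residual graph, reachable from Plant: {Plant}.
Min-cut edges: Plant→Bus2 (4), Plant→Bus4 (12); capacity 4 + 12 = 16.
This cut is saturated, so no flow can exceed 16.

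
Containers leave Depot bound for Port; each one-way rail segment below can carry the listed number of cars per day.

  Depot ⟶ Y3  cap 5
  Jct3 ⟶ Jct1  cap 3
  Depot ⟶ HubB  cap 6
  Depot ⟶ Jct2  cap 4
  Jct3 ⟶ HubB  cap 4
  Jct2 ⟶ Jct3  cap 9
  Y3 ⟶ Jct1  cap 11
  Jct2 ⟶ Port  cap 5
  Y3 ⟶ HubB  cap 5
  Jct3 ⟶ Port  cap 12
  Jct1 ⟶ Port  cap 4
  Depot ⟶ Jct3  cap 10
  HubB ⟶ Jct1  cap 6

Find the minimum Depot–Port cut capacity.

18

Augment Depot→Jct2→Port: bottleneck 4, flow now 4.
Augment Depot→Jct3→Port: bottleneck 10, flow now 14.
Augment Depot→Y3→Jct1→Port: bottleneck 4, flow now 18.
No augmenting path remains; maximum flow = 18.
By max-flow min-cut, the minimum cut capacity equals the max flow.
In the residual graph, reachable from Depot: {Depot, Y3, HubB, Jct1}.
Min-cut edges: Depot→Jct2 (4), Depot→Jct3 (10), Jct1→Port (4); capacity 4 + 10 + 4 = 18.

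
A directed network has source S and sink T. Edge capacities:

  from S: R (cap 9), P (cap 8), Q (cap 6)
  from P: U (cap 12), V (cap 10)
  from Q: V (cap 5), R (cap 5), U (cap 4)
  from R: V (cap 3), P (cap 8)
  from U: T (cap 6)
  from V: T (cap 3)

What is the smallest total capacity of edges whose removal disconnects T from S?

Augment S→P→U→T: bottleneck 6, flow now 6.
Augment S→P→V→T: bottleneck 2, flow now 8.
Augment S→Q→V→T: bottleneck 1, flow now 9.
No augmenting path remains; maximum flow = 9.
By max-flow min-cut, the minimum cut capacity equals the max flow.
In the residual graph, reachable from S: {S, P, Q, R, U, V}.
Min-cut edges: U→T (6), V→T (3); capacity 6 + 3 = 9.

9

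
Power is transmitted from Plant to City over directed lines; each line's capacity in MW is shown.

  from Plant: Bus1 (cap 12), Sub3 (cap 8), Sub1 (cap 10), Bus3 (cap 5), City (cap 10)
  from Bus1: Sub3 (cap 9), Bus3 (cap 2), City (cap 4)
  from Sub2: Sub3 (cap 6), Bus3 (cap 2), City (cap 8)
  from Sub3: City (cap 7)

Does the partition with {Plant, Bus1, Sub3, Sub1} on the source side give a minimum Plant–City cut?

Given cut capacity: 5 + 10 + 2 + 4 + 7 = 28.
Augment Plant→City: bottleneck 10, flow now 10.
Augment Plant→Bus1→City: bottleneck 4, flow now 14.
Augment Plant→Sub3→City: bottleneck 7, flow now 21.
No augmenting path remains; maximum flow = 21.
In the residual graph, reachable from Plant: {Plant, Bus1, Sub3, Sub1, Bus3}.
Min-cut edges: Plant→City (10), Bus1→City (4), Sub3→City (7); capacity 10 + 4 + 7 = 21.
Cut capacity 28 exceeds the max flow 21, so it is not minimum.

No — its capacity is 28, but the minimum cut has capacity 21.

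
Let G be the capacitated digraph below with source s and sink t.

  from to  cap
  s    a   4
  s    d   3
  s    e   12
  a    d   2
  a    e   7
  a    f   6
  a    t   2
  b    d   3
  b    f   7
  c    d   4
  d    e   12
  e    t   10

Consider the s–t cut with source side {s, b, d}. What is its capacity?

Edges leaving {s, b, d}: s→a (4), s→e (12), b→f (7), d→e (12).
Cut capacity = 4 + 12 + 7 + 12 = 35.

35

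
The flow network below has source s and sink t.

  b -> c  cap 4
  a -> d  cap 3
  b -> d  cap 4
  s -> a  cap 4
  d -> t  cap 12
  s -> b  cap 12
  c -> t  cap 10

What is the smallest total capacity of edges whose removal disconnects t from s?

Augment s→a→d→t: bottleneck 3, flow now 3.
Augment s→b→c→t: bottleneck 4, flow now 7.
Augment s→b→d→t: bottleneck 4, flow now 11.
No augmenting path remains; maximum flow = 11.
By max-flow min-cut, the minimum cut capacity equals the max flow.
In the residual graph, reachable from s: {s, a, b}.
Min-cut edges: a→d (3), b→c (4), b→d (4); capacity 3 + 4 + 4 = 11.

11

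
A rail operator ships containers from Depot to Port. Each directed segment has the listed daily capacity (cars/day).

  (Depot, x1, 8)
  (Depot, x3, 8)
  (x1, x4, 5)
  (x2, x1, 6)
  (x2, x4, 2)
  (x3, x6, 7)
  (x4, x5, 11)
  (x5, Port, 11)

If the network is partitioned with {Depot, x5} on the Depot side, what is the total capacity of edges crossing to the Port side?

Edges leaving {Depot, x5}: Depot→x1 (8), Depot→x3 (8), x5→Port (11).
Cut capacity = 8 + 8 + 11 = 27.

27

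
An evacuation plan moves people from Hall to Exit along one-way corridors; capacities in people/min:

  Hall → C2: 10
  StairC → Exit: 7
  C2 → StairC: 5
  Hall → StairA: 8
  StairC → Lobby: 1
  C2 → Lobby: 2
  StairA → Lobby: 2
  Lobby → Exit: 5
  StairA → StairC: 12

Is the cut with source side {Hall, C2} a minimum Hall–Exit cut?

No — its capacity is 15, but the minimum cut has capacity 12.

Given cut capacity: 8 + 2 + 5 = 15.
Augment Hall→C2→Lobby→Exit: bottleneck 2, flow now 2.
Augment Hall→C2→StairC→Exit: bottleneck 5, flow now 7.
Augment Hall→StairA→Lobby→Exit: bottleneck 2, flow now 9.
Augment Hall→StairA→StairC→Exit: bottleneck 2, flow now 11.
Augment Hall→StairA→StairC→Lobby→Exit: bottleneck 1, flow now 12.
No augmenting path remains; maximum flow = 12.
In the residual graph, reachable from Hall: {Hall, C2, StairA, StairC}.
Min-cut edges: C2→Lobby (2), StairA→Lobby (2), StairC→Lobby (1), StairC→Exit (7); capacity 2 + 2 + 1 + 7 = 12.
Cut capacity 15 exceeds the max flow 12, so it is not minimum.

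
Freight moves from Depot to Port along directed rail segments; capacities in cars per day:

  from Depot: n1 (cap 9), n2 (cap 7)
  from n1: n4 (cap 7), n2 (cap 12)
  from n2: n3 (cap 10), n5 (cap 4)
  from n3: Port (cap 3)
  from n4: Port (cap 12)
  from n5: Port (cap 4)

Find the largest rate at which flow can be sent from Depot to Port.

14

Augment Depot→n1→n4→Port: bottleneck 7, flow now 7.
Augment Depot→n2→n3→Port: bottleneck 3, flow now 10.
Augment Depot→n2→n5→Port: bottleneck 4, flow now 14.
No augmenting path remains; maximum flow = 14.
In the residual graph, reachable from Depot: {Depot, n1, n2, n3}.
Min-cut edges: n1→n4 (7), n2→n5 (4), n3→Port (3); capacity 7 + 4 + 3 = 14.
This cut is saturated, so no flow can exceed 14.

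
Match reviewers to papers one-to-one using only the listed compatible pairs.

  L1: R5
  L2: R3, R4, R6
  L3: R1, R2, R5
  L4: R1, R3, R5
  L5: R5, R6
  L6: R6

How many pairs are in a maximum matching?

Unit-capacity flow: source→left, listed edges, right→sink; max matching = max flow.
Augmenting path L1→R5 (+1); matched 1.
Augmenting path L2→R3 (+1); matched 2.
Augmenting path L3→R1 (+1); matched 3.
Augmenting path L5→R6 (+1); matched 4.
Augmenting path L4→R1→L3→R2 (+1); matched 5.
No augmenting path remains; maximum matching = 5.
König certificate: {L2, L3, L4, R5, R6} is a vertex cover of size 5 (every listed pair touches it), so no matching can be larger.

5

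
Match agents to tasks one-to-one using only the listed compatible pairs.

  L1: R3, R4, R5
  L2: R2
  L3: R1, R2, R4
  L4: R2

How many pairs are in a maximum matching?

Unit-capacity flow: source→left, listed edges, right→sink; max matching = max flow.
Augmenting path L1→R3 (+1); matched 1.
Augmenting path L2→R2 (+1); matched 2.
Augmenting path L3→R1 (+1); matched 3.
No augmenting path remains; maximum matching = 3.
König certificate: {L1, L3, R2} is a vertex cover of size 3 (every listed pair touches it), so no matching can be larger.

3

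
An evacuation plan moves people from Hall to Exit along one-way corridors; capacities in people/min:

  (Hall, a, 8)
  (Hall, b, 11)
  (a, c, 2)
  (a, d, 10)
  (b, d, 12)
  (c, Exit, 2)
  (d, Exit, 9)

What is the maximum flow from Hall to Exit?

11

Augment Hall→a→c→Exit: bottleneck 2, flow now 2.
Augment Hall→a→d→Exit: bottleneck 6, flow now 8.
Augment Hall→b→d→Exit: bottleneck 3, flow now 11.
No augmenting path remains; maximum flow = 11.
In the residual graph, reachable from Hall: {Hall, a, b, d}.
Min-cut edges: a→c (2), d→Exit (9); capacity 2 + 9 = 11.
This cut is saturated, so no flow can exceed 11.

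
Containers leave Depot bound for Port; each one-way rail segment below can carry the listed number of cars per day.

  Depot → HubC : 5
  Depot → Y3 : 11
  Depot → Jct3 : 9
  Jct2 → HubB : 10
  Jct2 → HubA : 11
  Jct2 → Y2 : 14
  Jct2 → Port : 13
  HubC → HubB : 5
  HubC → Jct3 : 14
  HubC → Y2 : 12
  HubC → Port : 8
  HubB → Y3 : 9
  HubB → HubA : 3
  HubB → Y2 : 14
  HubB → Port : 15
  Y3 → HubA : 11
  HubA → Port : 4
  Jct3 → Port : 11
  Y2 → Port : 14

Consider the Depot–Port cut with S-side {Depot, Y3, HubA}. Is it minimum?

Yes — it is a minimum cut (capacity 18).

Given cut capacity: 5 + 9 + 4 = 18.
Augment Depot→HubC→Port: bottleneck 5, flow now 5.
Augment Depot→Jct3→Port: bottleneck 9, flow now 14.
Augment Depot→Y3→HubA→Port: bottleneck 4, flow now 18.
No augmenting path remains; maximum flow = 18.
Cut capacity 18 equals the max flow, so it is a minimum cut.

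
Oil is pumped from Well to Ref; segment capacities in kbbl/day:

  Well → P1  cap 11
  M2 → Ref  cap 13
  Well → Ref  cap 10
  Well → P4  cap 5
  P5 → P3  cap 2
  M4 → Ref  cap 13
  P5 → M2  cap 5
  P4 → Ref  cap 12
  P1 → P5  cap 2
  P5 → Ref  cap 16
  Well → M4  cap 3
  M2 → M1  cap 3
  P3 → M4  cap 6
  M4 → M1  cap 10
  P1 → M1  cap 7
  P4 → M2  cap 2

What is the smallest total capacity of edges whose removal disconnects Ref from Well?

Augment Well→Ref: bottleneck 10, flow now 10.
Augment Well→P4→Ref: bottleneck 5, flow now 15.
Augment Well→M4→Ref: bottleneck 3, flow now 18.
Augment Well→P1→P5→Ref: bottleneck 2, flow now 20.
No augmenting path remains; maximum flow = 20.
By max-flow min-cut, the minimum cut capacity equals the max flow.
In the residual graph, reachable from Well: {Well, P1, M1}.
Min-cut edges: Well→P4 (5), Well→M4 (3), Well→Ref (10), P1→P5 (2); capacity 5 + 3 + 10 + 2 = 20.

20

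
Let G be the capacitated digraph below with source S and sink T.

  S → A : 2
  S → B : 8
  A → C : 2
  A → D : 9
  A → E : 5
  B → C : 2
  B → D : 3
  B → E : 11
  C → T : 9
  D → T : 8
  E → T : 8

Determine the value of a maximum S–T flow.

10

Augment S→A→C→T: bottleneck 2, flow now 2.
Augment S→B→C→T: bottleneck 2, flow now 4.
Augment S→B→D→T: bottleneck 3, flow now 7.
Augment S→B→E→T: bottleneck 3, flow now 10.
No augmenting path remains; maximum flow = 10.
In the residual graph, reachable from S: {S}.
Min-cut edges: S→A (2), S→B (8); capacity 2 + 8 = 10.
This cut is saturated, so no flow can exceed 10.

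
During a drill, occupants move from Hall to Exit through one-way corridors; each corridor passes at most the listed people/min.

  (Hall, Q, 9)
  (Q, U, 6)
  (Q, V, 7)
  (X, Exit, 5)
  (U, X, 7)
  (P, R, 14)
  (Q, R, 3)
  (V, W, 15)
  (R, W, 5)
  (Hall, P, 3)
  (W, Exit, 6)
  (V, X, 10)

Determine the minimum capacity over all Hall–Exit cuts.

11

Augment Hall→P→R→W→Exit: bottleneck 3, flow now 3.
Augment Hall→Q→R→W→Exit: bottleneck 2, flow now 5.
Augment Hall→Q→U→X→Exit: bottleneck 5, flow now 10.
Augment Hall→Q→V→W→Exit: bottleneck 1, flow now 11.
No augmenting path remains; maximum flow = 11.
By max-flow min-cut, the minimum cut capacity equals the max flow.
In the residual graph, reachable from Hall: {Hall, P, Q, R, U, V, W, X}.
Min-cut edges: W→Exit (6), X→Exit (5); capacity 6 + 5 = 11.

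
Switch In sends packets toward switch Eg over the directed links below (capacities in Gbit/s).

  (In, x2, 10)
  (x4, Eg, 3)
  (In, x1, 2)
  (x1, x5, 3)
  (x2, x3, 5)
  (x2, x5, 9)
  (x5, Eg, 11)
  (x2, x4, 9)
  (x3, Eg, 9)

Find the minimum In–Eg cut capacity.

Augment In→x1→x5→Eg: bottleneck 2, flow now 2.
Augment In→x2→x3→Eg: bottleneck 5, flow now 7.
Augment In→x2→x4→Eg: bottleneck 3, flow now 10.
Augment In→x2→x5→Eg: bottleneck 2, flow now 12.
No augmenting path remains; maximum flow = 12.
By max-flow min-cut, the minimum cut capacity equals the max flow.
In the residual graph, reachable from In: {In}.
Min-cut edges: In→x1 (2), In→x2 (10); capacity 2 + 10 = 12.

12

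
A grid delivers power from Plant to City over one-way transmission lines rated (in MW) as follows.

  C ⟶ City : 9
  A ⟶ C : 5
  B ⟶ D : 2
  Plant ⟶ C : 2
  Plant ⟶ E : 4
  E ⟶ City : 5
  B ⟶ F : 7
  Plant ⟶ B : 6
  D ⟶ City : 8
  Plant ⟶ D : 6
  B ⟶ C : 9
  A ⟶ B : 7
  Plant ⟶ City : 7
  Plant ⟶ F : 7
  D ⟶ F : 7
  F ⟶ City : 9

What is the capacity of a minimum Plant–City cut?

Augment Plant→City: bottleneck 7, flow now 7.
Augment Plant→C→City: bottleneck 2, flow now 9.
Augment Plant→D→City: bottleneck 6, flow now 15.
Augment Plant→E→City: bottleneck 4, flow now 19.
Augment Plant→F→City: bottleneck 7, flow now 26.
Augment Plant→B→C→City: bottleneck 6, flow now 32.
No augmenting path remains; maximum flow = 32.
By max-flow min-cut, the minimum cut capacity equals the max flow.
In the residual graph, reachable from Plant: {Plant}.
Min-cut edges: Plant→B (6), Plant→C (2), Plant→D (6), Plant→E (4), Plant→F (7), Plant→City (7); capacity 6 + 2 + 6 + 4 + 7 + 7 = 32.

32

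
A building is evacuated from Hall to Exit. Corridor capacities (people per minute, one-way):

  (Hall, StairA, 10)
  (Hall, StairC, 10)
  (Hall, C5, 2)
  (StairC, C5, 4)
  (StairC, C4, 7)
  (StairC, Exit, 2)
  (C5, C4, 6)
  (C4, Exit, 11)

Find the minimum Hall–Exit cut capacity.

Augment Hall→StairC→Exit: bottleneck 2, flow now 2.
Augment Hall→StairC→C4→Exit: bottleneck 7, flow now 9.
Augment Hall→C5→C4→Exit: bottleneck 2, flow now 11.
Augment Hall→StairC→C5→C4→Exit: bottleneck 1, flow now 12.
No augmenting path remains; maximum flow = 12.
By max-flow min-cut, the minimum cut capacity equals the max flow.
In the residual graph, reachable from Hall: {Hall, StairA}.
Min-cut edges: Hall→StairC (10), Hall→C5 (2); capacity 10 + 2 = 12.

12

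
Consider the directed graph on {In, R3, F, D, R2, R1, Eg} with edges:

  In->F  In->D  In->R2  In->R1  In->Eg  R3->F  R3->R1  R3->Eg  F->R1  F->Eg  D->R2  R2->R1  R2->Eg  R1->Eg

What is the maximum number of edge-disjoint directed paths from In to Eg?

Assign every edge capacity 1; by Menger, the answer equals the max flow.
Path In→Eg (+1); total 1.
Path In→F→Eg (+1); total 2.
Path In→R2→Eg (+1); total 3.
Path In→R1→Eg (+1); total 4.
No residual In→Eg path; max flow = 4.
Certifying cut of size 4: {In→Eg, In→F, R1→Eg, R2→Eg}.

4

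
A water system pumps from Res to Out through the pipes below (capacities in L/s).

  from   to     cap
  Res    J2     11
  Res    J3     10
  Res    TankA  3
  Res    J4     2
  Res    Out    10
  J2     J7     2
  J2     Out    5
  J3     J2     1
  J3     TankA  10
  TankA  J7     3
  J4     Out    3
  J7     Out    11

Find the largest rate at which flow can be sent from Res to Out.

22

Augment Res→Out: bottleneck 10, flow now 10.
Augment Res→J2→Out: bottleneck 5, flow now 15.
Augment Res→J4→Out: bottleneck 2, flow now 17.
Augment Res→J2→J7→Out: bottleneck 2, flow now 19.
Augment Res→TankA→J7→Out: bottleneck 3, flow now 22.
No augmenting path remains; maximum flow = 22.
In the residual graph, reachable from Res: {Res, J2, J3, TankA}.
Min-cut edges: Res→J4 (2), Res→Out (10), J2→J7 (2), J2→Out (5), TankA→J7 (3); capacity 2 + 10 + 2 + 5 + 3 = 22.
This cut is saturated, so no flow can exceed 22.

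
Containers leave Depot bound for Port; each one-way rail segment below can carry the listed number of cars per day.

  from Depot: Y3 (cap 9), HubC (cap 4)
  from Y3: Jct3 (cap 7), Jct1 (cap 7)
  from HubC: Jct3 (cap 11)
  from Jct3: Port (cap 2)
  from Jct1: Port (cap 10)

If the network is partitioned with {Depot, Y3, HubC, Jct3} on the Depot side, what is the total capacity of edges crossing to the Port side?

Edges leaving {Depot, Y3, HubC, Jct3}: Y3→Jct1 (7), Jct3→Port (2).
Cut capacity = 7 + 2 = 9.

9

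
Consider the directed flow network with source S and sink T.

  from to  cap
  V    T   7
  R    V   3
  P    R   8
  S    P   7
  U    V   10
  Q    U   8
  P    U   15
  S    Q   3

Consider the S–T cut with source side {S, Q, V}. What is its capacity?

22

Edges leaving {S, Q, V}: S→P (7), Q→U (8), V→T (7).
Cut capacity = 7 + 8 + 7 = 22.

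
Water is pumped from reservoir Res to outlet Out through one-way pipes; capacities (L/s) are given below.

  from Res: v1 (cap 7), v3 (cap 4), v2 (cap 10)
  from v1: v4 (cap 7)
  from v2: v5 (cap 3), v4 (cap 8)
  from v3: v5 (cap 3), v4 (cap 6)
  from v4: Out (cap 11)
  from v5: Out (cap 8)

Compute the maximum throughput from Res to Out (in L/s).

17

Augment Res→v1→v4→Out: bottleneck 7, flow now 7.
Augment Res→v2→v4→Out: bottleneck 4, flow now 11.
Augment Res→v2→v5→Out: bottleneck 3, flow now 14.
Augment Res→v3→v5→Out: bottleneck 3, flow now 17.
No augmenting path remains; maximum flow = 17.
In the residual graph, reachable from Res: {Res, v1, v2, v3, v4}.
Min-cut edges: v2→v5 (3), v3→v5 (3), v4→Out (11); capacity 3 + 3 + 11 = 17.
This cut is saturated, so no flow can exceed 17.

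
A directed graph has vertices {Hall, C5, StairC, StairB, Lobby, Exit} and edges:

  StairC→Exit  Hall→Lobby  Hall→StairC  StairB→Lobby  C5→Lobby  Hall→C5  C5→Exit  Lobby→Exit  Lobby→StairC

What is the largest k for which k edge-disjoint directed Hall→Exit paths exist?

3

Assign every edge capacity 1; by Menger, the answer equals the max flow.
Path Hall→C5→Exit (+1); total 1.
Path Hall→StairC→Exit (+1); total 2.
Path Hall→Lobby→Exit (+1); total 3.
No residual Hall→Exit path; max flow = 3.
Certifying cut of size 3: {Hall→C5, Hall→Lobby, Hall→StairC}.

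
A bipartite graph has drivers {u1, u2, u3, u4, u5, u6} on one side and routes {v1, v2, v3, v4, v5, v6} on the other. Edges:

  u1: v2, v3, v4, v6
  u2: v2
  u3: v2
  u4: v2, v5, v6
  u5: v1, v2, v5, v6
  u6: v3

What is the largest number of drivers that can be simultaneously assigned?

Unit-capacity flow: source→left, listed edges, right→sink; max matching = max flow.
Augmenting path u1→v2 (+1); matched 1.
Augmenting path u4→v5 (+1); matched 2.
Augmenting path u5→v1 (+1); matched 3.
Augmenting path u6→v3 (+1); matched 4.
Augmenting path u2→v2→u1→v4 (+1); matched 5.
No augmenting path remains; maximum matching = 5.
König certificate: {u1, u4, u5, u6, v2} is a vertex cover of size 5 (every listed pair touches it), so no matching can be larger.

5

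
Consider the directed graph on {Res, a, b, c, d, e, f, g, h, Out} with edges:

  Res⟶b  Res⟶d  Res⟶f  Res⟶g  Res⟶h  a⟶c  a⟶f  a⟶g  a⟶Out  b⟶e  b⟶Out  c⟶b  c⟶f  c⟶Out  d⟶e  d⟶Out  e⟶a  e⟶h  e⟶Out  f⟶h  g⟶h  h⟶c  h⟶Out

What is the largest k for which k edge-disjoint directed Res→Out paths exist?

4

Assign every edge capacity 1; by Menger, the answer equals the max flow.
Path Res→b→Out (+1); total 1.
Path Res→d→Out (+1); total 2.
Path Res→h→Out (+1); total 3.
Path Res→f→h→c→Out (+1); total 4.
No residual Res→Out path; max flow = 4.
Certifying cut of size 4: {Res→b, Res→d, h→Out, h→c}.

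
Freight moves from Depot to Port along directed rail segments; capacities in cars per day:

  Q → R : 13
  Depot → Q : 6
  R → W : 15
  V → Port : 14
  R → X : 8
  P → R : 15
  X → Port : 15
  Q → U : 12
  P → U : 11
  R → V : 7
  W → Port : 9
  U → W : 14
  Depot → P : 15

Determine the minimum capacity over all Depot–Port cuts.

Augment Depot→P→R→V→Port: bottleneck 7, flow now 7.
Augment Depot→P→R→W→Port: bottleneck 8, flow now 15.
Augment Depot→Q→R→W→Port: bottleneck 1, flow now 16.
Augment Depot→Q→R→X→Port: bottleneck 5, flow now 21.
No augmenting path remains; maximum flow = 21.
By max-flow min-cut, the minimum cut capacity equals the max flow.
In the residual graph, reachable from Depot: {Depot}.
Min-cut edges: Depot→P (15), Depot→Q (6); capacity 15 + 6 = 21.

21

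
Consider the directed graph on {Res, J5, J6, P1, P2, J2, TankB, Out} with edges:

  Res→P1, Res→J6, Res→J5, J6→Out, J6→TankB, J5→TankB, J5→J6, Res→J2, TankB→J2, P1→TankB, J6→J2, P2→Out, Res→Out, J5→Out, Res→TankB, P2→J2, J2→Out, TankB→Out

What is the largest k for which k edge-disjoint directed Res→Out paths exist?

5

Assign every edge capacity 1; by Menger, the answer equals the max flow.
Path Res→Out (+1); total 1.
Path Res→J5→Out (+1); total 2.
Path Res→J6→Out (+1); total 3.
Path Res→J2→Out (+1); total 4.
Path Res→TankB→Out (+1); total 5.
No residual Res→Out path; max flow = 5.
Certifying cut of size 5: {J2→Out, Res→J5, Res→J6, Res→Out, TankB→Out}.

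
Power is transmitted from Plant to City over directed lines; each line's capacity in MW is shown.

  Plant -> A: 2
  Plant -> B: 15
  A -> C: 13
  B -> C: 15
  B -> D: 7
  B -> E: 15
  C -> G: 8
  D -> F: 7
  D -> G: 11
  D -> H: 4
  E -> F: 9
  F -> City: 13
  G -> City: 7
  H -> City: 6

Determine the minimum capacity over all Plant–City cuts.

Augment Plant→A→C→G→City: bottleneck 2, flow now 2.
Augment Plant→B→C→G→City: bottleneck 5, flow now 7.
Augment Plant→B→D→F→City: bottleneck 7, flow now 14.
Augment Plant→B→E→F→City: bottleneck 3, flow now 17.
No augmenting path remains; maximum flow = 17.
By max-flow min-cut, the minimum cut capacity equals the max flow.
In the residual graph, reachable from Plant: {Plant}.
Min-cut edges: Plant→A (2), Plant→B (15); capacity 2 + 15 = 17.

17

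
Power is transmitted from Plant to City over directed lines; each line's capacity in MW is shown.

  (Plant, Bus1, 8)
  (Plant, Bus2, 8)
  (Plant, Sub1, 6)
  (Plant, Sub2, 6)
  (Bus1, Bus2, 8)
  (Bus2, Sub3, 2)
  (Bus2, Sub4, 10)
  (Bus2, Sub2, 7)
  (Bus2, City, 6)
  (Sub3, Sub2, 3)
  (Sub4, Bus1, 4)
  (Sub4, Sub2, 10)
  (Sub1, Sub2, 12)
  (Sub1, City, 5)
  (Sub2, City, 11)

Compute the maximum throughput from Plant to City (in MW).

Augment Plant→Bus2→City: bottleneck 6, flow now 6.
Augment Plant→Sub1→City: bottleneck 5, flow now 11.
Augment Plant→Sub2→City: bottleneck 6, flow now 17.
Augment Plant→Bus2→Sub2→City: bottleneck 2, flow now 19.
Augment Plant→Sub1→Sub2→City: bottleneck 1, flow now 20.
Augment Plant→Bus1→Bus2→Sub2→City: bottleneck 2, flow now 22.
No augmenting path remains; maximum flow = 22.
In the residual graph, reachable from Plant: {Plant, Bus1, Bus2, Sub3, Sub4, Sub1, Sub2}.
Min-cut edges: Bus2→City (6), Sub1→City (5), Sub2→City (11); capacity 6 + 5 + 11 = 22.
This cut is saturated, so no flow can exceed 22.

22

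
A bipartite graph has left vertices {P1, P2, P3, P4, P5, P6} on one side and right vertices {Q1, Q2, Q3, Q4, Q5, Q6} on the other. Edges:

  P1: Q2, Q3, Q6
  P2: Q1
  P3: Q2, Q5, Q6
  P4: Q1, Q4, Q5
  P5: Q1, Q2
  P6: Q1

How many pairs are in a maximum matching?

Unit-capacity flow: source→left, listed edges, right→sink; max matching = max flow.
Augmenting path P1→Q2 (+1); matched 1.
Augmenting path P2→Q1 (+1); matched 2.
Augmenting path P3→Q5 (+1); matched 3.
Augmenting path P4→Q4 (+1); matched 4.
Augmenting path P5→Q2→P1→Q3 (+1); matched 5.
No augmenting path remains; maximum matching = 5.
König certificate: {P1, P3, P4, P5, Q1} is a vertex cover of size 5 (every listed pair touches it), so no matching can be larger.

5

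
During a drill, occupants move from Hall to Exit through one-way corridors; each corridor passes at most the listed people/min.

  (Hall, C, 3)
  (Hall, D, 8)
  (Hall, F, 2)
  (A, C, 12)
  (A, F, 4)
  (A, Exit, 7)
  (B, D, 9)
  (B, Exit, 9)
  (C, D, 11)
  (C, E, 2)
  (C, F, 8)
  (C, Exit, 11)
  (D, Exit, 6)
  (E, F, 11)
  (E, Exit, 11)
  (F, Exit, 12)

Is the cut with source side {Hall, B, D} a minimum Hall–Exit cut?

Given cut capacity: 3 + 2 + 9 + 6 = 20.
Augment Hall→C→Exit: bottleneck 3, flow now 3.
Augment Hall→D→Exit: bottleneck 6, flow now 9.
Augment Hall→F→Exit: bottleneck 2, flow now 11.
No augmenting path remains; maximum flow = 11.
In the residual graph, reachable from Hall: {Hall, D}.
Min-cut edges: Hall→C (3), Hall→F (2), D→Exit (6); capacity 3 + 2 + 6 = 11.
Cut capacity 20 exceeds the max flow 11, so it is not minimum.

No — its capacity is 20, but the minimum cut has capacity 11.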